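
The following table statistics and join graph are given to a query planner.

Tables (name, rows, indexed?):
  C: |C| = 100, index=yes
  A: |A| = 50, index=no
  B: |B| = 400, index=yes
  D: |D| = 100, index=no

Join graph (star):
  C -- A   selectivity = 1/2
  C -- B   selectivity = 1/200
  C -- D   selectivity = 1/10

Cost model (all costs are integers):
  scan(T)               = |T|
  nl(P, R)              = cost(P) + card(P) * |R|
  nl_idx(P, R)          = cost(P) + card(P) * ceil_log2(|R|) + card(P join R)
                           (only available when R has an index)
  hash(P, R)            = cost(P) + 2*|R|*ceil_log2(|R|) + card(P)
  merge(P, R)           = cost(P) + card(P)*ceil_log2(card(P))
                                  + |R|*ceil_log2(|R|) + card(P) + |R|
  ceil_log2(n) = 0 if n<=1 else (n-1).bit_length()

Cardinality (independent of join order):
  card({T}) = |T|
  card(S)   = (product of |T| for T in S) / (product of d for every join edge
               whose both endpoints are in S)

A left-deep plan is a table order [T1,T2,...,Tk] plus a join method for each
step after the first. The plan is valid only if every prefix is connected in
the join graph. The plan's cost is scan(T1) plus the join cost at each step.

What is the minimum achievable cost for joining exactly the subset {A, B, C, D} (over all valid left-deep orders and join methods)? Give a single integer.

5400

Selinger DP over subsets of {A,B,C,D}:
  {C}: scan cost=100, card=100
  {A}: scan cost=50, card=50
  {B}: scan cost=400, card=400
  {D}: scan cost=100, card=100
  {AC}: card=2500; try (A,hash)→800, (C,merge)→1200, (A,merge)→1250, (C,hash)→1500, (C,nl_idx)→2900, (C,nl)→5050 …(+1); best=800 via (A,hash)
  {BC}: card=200; try (B,nl_idx)→1200, (C,hash)→2200, (C,nl_idx)→3400, (B,merge)→4900, (C,merge)→5200, (B,hash)→7400 …(+2); best=1200 via (B,nl_idx)
  {CD}: card=1000; try (D,hash)→1600, (C,hash)→1600, (D,merge)→1700, (C,merge)→1700, (C,nl_idx)→1800, (D,nl)→10100 …(+1); best=1600 via (D,hash)
  {ABC}: card=5000; try (A,hash)→2000, (A,merge)→3350, (B,hash)→10500, (A,nl)→11200, (B,nl_idx)→28300, (B,merge)→37300 …(+1); best=2000 via (A,hash)
  {ACD}: card=25000; try (A,hash)→3200, (D,hash)→4700, (A,merge)→12950, (D,merge)→34100, (A,nl)→51600, (D,nl)→250800; best=3200 via (A,hash)
  {BCD}: card=2000; try (D,hash)→2800, (D,merge)→3800, (B,hash)→9800, (B,nl_idx)→12600, (B,merge)→16600, (D,nl)→21200 …(+1); best=2800 via (D,hash)
  {ABCD}: card=50000; try (A,hash)→5400, (D,hash)→8400, (A,merge)→27150, (B,hash)→35400, (D,merge)→72800, (A,nl)→102800 …(+4); best=5400 via (A,hash)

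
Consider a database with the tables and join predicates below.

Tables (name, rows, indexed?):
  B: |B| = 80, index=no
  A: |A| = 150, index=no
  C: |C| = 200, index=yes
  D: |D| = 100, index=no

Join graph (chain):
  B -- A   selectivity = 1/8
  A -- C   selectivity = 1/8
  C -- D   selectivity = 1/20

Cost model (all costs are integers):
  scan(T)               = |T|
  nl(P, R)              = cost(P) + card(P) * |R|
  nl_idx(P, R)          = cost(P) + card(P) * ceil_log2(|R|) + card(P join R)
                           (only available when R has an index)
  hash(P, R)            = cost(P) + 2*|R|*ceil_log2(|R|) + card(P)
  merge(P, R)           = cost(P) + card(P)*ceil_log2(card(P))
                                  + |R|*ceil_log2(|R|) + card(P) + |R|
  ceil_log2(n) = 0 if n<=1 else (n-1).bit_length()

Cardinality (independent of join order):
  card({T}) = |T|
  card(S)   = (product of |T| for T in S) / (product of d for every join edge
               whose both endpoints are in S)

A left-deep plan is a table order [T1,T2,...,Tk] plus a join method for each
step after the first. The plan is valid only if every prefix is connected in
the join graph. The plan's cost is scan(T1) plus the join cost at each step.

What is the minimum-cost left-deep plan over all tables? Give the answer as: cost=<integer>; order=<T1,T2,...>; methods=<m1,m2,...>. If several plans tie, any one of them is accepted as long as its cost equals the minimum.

Selinger DP (subsets sized 1..n):
  {B}: scan cost=80, card=80
  {A}: scan cost=150, card=150
  {C}: scan cost=200, card=200
  {D}: scan cost=100, card=100
  {AB}: card=1500; try (B,hash)→1420, (A,merge)→2070, (B,merge)→2140, (A,hash)→2560, (A,nl)→12080, (B,nl)→12150; best=1420 via (B,hash)
  {AC}: card=3750; try (A,hash)→2800, (C,merge)→3300, (A,merge)→3350, (C,hash)→3500, (C,nl_idx)→5100, (C,nl)→30150 …(+1); best=2800 via (A,hash)
  {CD}: card=1000; try (D,hash)→1800, (C,nl_idx)→1900, (C,merge)→2700, (D,merge)→2800, (C,hash)→3400, (C,nl)→20100 …(+1); best=1800 via (D,hash)
  {ABC}: card=37500; try (C,hash)→6120, (B,hash)→7670, (C,merge)→21220, (C,nl_idx)→50920, (B,merge)→52190, (C,nl)→301420 …(+1); best=6120 via (C,hash)
  {ACD}: card=18750; try (A,hash)→5200, (D,hash)→7950, (A,merge)→14150, (D,merge)→52350, (A,nl)→151800, (D,nl)→377800; best=5200 via (A,hash)
  {ABCD}: card=187500; try (B,hash)→25070, (D,hash)→45020, (B,merge)→305840, (D,merge)→644420, (B,nl)→1505200, (D,nl)→3756120; best=25070 via (B,hash)

cost=25070; order=C,D,A,B; methods=hash,hash,hash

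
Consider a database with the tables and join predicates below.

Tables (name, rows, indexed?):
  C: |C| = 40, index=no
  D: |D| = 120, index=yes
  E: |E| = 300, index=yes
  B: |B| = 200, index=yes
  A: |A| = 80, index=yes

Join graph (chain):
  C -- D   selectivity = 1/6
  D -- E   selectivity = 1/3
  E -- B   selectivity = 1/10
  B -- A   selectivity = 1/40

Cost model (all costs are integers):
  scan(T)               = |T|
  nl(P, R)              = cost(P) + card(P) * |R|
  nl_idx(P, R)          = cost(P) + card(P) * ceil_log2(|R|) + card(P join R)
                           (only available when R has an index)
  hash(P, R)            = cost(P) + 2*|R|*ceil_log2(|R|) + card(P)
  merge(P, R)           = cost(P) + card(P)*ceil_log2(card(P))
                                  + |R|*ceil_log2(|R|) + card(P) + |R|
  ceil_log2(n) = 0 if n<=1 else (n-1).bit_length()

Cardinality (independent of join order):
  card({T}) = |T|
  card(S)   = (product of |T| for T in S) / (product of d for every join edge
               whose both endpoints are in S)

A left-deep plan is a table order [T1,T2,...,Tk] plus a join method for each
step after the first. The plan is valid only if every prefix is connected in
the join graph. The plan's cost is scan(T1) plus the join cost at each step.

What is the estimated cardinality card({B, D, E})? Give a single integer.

Tables in S: B(200), D(120), E(300)
Edges inside S: D-E(d=3), E-B(d=10)
numerator = 200 * 120 * 300 = 7200000
denominator = 3 * 10 = 30
card(S) = 7200000 / 30 = 240000

240000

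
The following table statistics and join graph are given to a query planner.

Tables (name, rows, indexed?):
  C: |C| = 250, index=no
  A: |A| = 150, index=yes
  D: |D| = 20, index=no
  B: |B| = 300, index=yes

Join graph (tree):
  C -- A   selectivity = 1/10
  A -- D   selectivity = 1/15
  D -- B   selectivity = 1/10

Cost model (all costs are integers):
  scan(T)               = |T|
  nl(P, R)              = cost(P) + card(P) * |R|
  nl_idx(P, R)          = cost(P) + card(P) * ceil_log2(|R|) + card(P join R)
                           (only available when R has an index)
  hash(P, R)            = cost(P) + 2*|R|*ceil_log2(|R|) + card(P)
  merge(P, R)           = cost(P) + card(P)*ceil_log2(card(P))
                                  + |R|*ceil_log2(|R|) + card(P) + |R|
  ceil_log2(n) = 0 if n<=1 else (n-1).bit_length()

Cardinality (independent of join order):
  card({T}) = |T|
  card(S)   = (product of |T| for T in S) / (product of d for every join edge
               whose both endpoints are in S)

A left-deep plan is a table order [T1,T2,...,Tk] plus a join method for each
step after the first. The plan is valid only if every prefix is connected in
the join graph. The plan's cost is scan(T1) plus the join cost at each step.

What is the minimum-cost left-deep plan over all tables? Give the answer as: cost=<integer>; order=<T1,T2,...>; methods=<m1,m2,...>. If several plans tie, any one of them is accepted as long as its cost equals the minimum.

Selinger DP (subsets sized 1..n):
  {C}: scan cost=250, card=250
  {A}: scan cost=150, card=150
  {D}: scan cost=20, card=20
  {B}: scan cost=300, card=300
  {AC}: card=3750; try (A,hash)→2900, (C,merge)→3750, (A,merge)→3850, (C,hash)→4300, (A,nl_idx)→6000, (C,nl)→37650 …(+1); best=2900 via (A,hash)
  {AD}: card=200; try (A,nl_idx)→380, (D,hash)→500, (A,merge)→1490, (D,merge)→1620, (A,hash)→2440, (A,nl)→3020 …(+1); best=380 via (A,nl_idx)
  {BD}: card=600; try (D,hash)→800, (B,nl_idx)→800, (B,merge)→3140, (D,merge)→3420, (B,hash)→5440, (B,nl)→6020 …(+1); best=800 via (D,hash)
  {ACD}: card=5000; try (C,merge)→4430, (C,hash)→4580, (D,hash)→6850, (C,nl)→50380, (D,merge)→51770, (D,nl)→77900; best=4430 via (C,merge)
  {ABD}: card=6000; try (A,hash)→3800, (B,merge)→5180, (B,hash)→5980, (B,nl_idx)→8180, (A,merge)→8750, (A,nl_idx)→11600 …(+2); best=3800 via (A,hash)
  {ABCD}: card=150000; try (C,hash)→13800, (B,hash)→14830, (B,merge)→77430, (C,merge)→90050, (B,nl_idx)→199430, (C,nl)→1503800 …(+1); best=13800 via (C,hash)

cost=13800; order=B,D,A,C; methods=hash,hash,hash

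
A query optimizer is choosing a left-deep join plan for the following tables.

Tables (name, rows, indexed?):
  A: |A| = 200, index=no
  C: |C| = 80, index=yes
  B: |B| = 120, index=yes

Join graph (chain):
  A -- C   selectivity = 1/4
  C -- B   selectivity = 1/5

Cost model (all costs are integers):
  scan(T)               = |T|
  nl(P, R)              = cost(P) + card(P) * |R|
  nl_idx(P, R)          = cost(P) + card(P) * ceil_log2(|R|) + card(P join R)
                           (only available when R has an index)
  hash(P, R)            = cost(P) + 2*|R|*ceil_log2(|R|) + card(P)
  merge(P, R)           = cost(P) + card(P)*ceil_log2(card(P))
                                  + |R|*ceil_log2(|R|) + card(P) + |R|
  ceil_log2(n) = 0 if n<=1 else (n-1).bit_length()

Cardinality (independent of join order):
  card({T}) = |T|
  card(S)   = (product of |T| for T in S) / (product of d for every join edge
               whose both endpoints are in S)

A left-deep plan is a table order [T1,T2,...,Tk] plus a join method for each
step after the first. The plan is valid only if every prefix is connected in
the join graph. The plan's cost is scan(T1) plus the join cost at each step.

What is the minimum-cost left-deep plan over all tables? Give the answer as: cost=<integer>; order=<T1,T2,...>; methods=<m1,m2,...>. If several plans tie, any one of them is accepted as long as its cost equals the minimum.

cost=6480; order=B,C,A; methods=hash,hash

Selinger DP (subsets sized 1..n):
  {A}: scan cost=200, card=200
  {C}: scan cost=80, card=80
  {B}: scan cost=120, card=120
  {AC}: card=4000; try (C,hash)→1520, (A,merge)→2520, (C,merge)→2640, (A,hash)→3360, (C,nl_idx)→5600, (A,nl)→16080 …(+1); best=1520 via (C,hash)
  {BC}: card=1920; try (C,hash)→1360, (B,merge)→1680, (C,merge)→1720, (B,hash)→1840, (B,nl_idx)→2560, (C,nl_idx)→2880 …(+2); best=1360 via (C,hash)
  {ABC}: card=96000; try (A,hash)→6480, (B,hash)→7200, (A,merge)→26200, (B,merge)→54480, (B,nl_idx)→125520, (A,nl)→385360 …(+1); best=6480 via (A,hash)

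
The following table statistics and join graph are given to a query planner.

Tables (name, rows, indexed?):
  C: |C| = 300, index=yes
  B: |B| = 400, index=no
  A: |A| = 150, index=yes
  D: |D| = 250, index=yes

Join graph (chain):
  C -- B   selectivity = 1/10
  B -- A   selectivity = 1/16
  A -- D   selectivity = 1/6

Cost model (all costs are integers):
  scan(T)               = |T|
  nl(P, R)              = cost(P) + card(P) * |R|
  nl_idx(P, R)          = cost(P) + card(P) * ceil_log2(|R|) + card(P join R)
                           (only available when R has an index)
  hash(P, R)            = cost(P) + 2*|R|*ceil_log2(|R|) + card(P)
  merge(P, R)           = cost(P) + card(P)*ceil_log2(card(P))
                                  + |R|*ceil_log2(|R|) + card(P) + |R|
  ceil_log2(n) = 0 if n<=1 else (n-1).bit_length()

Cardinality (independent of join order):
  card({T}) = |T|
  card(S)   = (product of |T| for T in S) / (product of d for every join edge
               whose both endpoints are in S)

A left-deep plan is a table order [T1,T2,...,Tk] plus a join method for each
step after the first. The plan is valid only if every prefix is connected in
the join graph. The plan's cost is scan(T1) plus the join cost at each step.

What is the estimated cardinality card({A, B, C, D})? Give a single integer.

Tables in S: A(150), B(400), C(300), D(250)
Edges inside S: C-B(d=10), B-A(d=16), A-D(d=6)
numerator = 150 * 400 * 300 * 250 = 4500000000
denominator = 10 * 16 * 6 = 960
card(S) = 4500000000 / 960 = 4687500

4687500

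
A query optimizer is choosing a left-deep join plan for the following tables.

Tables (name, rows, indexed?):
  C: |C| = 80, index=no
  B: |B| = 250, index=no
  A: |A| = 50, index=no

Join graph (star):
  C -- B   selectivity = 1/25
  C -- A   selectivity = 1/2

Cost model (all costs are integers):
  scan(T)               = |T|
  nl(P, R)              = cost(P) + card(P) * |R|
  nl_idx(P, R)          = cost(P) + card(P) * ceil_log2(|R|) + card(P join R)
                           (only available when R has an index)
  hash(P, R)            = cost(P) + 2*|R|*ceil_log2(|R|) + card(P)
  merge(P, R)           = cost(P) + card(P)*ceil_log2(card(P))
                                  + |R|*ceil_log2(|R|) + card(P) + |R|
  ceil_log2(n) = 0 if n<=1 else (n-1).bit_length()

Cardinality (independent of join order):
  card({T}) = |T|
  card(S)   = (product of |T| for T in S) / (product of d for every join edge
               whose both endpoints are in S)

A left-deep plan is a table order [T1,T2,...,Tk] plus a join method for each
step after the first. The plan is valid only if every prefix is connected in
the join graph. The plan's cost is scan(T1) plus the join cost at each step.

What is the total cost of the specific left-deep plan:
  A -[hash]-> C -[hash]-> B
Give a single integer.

7220

step 1: scan A: cost=50, card=50
step 2: join C via hash
    card(P join C) = 50*80/(2) = 2000
    cost = 50 + 2*80*7 + 50 = 1220
step 3: join B via hash
    card(P join B) = 2000*250/(25) = 20000
    cost = 1220 + 2*250*8 + 2000 = 7220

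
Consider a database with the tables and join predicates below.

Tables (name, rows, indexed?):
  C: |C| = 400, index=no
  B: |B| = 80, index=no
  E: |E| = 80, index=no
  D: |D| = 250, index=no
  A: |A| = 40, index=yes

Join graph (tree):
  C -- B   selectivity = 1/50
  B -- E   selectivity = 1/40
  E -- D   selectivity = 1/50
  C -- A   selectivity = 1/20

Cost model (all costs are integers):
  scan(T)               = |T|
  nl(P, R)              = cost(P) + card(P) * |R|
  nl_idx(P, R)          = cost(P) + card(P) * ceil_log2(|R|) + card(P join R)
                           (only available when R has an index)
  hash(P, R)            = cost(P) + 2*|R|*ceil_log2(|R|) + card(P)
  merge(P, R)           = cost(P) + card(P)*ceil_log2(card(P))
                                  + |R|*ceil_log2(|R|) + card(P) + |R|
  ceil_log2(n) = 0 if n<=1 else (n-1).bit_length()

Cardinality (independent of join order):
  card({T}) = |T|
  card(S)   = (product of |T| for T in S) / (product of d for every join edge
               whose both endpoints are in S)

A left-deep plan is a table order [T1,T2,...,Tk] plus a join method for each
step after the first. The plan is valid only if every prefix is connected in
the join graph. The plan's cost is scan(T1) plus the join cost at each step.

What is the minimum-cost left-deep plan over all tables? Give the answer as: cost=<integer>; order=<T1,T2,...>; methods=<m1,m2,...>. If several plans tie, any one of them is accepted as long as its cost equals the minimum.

Selinger DP (subsets sized 1..n):
  {C}: scan cost=400, card=400
  {B}: scan cost=80, card=80
  {E}: scan cost=80, card=80
  {D}: scan cost=250, card=250
  {A}: scan cost=40, card=40
  {BC}: card=640; try (B,hash)→1920, (C,merge)→4720, (B,merge)→5040, (C,hash)→7360, (C,nl)→32080, (B,nl)→32400; best=1920 via (B,hash)
  {AC}: card=800; try (A,hash)→1280, (A,nl_idx)→3600, (C,merge)→4320, (A,merge)→4680, (C,hash)→7280, (C,nl)→16040 …(+1); best=1280 via (A,hash)
  {BE}: card=160; try (E,hash)→1280, (B,hash)→1280, (E,merge)→1360, (B,merge)→1360, (E,nl)→6480, (B,nl)→6480; best=1280 via (E,hash)
  {DE}: card=400; try (E,hash)→1620, (D,merge)→2970, (E,merge)→3140, (D,hash)→4160, (D,nl)→20080, (E,nl)→20250; best=1620 via (E,hash)
  {BCE}: card=1280; try (E,hash)→3680, (C,merge)→6720, (C,hash)→8640, (E,merge)→9600, (E,nl)→53120, (C,nl)→65280; best=3680 via (E,hash)
  {ABC}: card=1280; try (A,hash)→3040, (B,hash)→3200, (A,nl_idx)→7040, (A,merge)→9240, (B,merge)→10720, (A,nl)→27520 …(+1); best=3040 via (A,hash)
  {BDE}: card=800; try (B,hash)→3140, (D,merge)→4970, (D,hash)→5440, (B,merge)→6260, (B,nl)→33620, (D,nl)→41280; best=3140 via (B,hash)
  {BCDE}: card=6400; try (D,hash)→8960, (C,hash)→11140, (C,merge)→15940, (D,merge)→21290, (C,nl)→323140, (D,nl)→323680; best=8960 via (D,hash)
  {ABCE}: card=2560; try (E,hash)→5440, (A,hash)→5440, (A,nl_idx)→13920, (E,merge)→19040, (A,merge)→19320, (A,nl)→54880 …(+1); best=5440 via (E,hash)
  {ABCDE}: card=12800; try (D,hash)→12000, (A,hash)→15840, (D,merge)→40970, (A,nl_idx)→60160, (A,merge)→98840, (A,nl)→264960 …(+1); best=12000 via (D,hash)

cost=12000; order=C,B,A,E,D; methods=hash,hash,hash,hash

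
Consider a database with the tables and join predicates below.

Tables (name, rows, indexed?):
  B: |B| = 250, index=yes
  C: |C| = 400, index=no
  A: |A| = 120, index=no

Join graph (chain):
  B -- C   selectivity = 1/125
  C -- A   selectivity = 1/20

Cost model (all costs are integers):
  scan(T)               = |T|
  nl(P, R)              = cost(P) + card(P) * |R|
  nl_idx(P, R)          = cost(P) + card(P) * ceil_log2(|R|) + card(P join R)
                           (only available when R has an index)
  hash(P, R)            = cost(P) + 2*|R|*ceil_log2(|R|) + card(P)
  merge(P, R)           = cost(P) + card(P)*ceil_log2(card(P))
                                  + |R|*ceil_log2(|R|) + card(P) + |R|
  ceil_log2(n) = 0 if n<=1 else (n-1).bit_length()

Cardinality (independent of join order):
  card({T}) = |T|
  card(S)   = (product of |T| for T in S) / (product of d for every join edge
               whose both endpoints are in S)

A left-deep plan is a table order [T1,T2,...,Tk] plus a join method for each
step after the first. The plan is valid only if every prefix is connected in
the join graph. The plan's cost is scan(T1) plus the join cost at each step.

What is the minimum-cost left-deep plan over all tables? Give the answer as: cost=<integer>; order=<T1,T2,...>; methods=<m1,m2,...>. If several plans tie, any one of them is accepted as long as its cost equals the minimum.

Selinger DP (subsets sized 1..n):
  {B}: scan cost=250, card=250
  {C}: scan cost=400, card=400
  {A}: scan cost=120, card=120
  {BC}: card=800; try (B,nl_idx)→4400, (B,hash)→4800, (C,merge)→6500, (B,merge)→6650, (C,hash)→7700, (C,nl)→100250 …(+1); best=4400 via (B,nl_idx)
  {AC}: card=2400; try (A,hash)→2480, (C,merge)→5080, (A,merge)→5360, (C,hash)→7440, (C,nl)→48120, (A,nl)→48400; best=2480 via (A,hash)
  {ABC}: card=4800; try (A,hash)→6880, (B,hash)→8880, (A,merge)→14160, (B,nl_idx)→26480, (B,merge)→35930, (A,nl)→100400 …(+1); best=6880 via (A,hash)

cost=6880; order=C,B,A; methods=nl_idx,hash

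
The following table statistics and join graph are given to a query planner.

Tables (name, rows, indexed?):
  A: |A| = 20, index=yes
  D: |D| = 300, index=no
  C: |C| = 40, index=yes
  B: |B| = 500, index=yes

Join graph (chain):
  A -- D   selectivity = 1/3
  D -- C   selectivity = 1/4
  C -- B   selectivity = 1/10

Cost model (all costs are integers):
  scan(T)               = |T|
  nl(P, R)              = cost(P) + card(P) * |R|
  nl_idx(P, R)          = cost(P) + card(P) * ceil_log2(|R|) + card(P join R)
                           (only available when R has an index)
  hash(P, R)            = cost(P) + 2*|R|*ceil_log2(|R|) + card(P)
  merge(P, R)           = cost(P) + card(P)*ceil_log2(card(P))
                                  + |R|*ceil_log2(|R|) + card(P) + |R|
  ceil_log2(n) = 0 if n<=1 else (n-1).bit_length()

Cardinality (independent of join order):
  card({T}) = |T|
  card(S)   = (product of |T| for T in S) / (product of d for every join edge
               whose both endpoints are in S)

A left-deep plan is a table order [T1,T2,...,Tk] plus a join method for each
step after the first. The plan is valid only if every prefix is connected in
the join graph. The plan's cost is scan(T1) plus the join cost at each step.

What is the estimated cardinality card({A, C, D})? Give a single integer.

Tables in S: A(20), C(40), D(300)
Edges inside S: A-D(d=3), D-C(d=4)
numerator = 20 * 40 * 300 = 240000
denominator = 3 * 4 = 12
card(S) = 240000 / 12 = 20000

20000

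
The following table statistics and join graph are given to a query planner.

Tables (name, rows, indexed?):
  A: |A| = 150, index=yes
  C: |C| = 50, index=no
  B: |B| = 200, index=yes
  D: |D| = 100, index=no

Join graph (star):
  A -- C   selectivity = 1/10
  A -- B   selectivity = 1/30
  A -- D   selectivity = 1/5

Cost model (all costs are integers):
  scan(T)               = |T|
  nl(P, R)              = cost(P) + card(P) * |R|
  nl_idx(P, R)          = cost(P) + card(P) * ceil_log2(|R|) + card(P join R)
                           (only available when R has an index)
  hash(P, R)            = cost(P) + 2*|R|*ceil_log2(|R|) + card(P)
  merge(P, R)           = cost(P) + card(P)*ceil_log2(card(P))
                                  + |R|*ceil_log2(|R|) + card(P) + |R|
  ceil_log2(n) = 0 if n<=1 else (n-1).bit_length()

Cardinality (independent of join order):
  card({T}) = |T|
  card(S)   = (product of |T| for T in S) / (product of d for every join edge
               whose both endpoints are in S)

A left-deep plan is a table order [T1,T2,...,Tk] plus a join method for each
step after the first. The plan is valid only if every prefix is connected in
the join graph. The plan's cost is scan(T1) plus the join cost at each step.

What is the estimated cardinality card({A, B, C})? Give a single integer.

5000

Tables in S: A(150), B(200), C(50)
Edges inside S: A-C(d=10), A-B(d=30)
numerator = 150 * 200 * 50 = 1500000
denominator = 10 * 30 = 300
card(S) = 1500000 / 300 = 5000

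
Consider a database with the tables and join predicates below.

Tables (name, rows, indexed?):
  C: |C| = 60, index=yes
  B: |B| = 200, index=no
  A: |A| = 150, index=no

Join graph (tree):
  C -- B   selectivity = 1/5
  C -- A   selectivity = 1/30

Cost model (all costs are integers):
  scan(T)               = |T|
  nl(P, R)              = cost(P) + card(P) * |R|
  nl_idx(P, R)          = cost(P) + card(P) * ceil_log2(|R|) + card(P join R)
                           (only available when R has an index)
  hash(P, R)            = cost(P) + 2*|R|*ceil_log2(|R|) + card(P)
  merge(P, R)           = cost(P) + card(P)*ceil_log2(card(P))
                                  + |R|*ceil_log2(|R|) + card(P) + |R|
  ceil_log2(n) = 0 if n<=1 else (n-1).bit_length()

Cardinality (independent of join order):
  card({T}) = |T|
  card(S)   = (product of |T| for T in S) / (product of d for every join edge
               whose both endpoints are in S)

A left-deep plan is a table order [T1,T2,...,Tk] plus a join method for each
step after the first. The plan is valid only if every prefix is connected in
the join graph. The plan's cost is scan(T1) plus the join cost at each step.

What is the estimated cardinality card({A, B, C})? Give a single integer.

12000

Tables in S: A(150), B(200), C(60)
Edges inside S: C-B(d=5), C-A(d=30)
numerator = 150 * 200 * 60 = 1800000
denominator = 5 * 30 = 150
card(S) = 1800000 / 150 = 12000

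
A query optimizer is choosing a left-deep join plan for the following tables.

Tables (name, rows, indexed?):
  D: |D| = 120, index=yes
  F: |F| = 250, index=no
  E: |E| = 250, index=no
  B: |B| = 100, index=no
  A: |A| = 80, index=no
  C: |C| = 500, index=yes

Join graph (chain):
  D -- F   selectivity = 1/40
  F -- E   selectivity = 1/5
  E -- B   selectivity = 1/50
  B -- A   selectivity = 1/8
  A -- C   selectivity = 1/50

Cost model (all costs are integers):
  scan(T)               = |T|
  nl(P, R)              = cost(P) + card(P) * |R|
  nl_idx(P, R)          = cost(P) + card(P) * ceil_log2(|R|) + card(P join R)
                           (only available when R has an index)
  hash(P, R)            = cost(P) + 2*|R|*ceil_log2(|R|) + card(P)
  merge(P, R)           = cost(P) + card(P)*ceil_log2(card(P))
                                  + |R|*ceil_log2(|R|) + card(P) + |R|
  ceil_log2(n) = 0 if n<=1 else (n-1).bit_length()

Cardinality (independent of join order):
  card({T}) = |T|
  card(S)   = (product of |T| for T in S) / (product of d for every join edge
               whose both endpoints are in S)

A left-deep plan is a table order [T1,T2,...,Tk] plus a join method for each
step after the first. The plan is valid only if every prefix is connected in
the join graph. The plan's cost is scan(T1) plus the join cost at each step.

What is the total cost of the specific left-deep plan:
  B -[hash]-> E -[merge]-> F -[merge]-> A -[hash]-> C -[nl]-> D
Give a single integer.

300671090

step 1: scan B: cost=100, card=100
step 2: join E via hash
    card(P join E) = 100*250/(50) = 500
    cost = 100 + 2*250*8 + 100 = 4200
step 3: join F via merge
    card(P join F) = 500*250/(5) = 25000
    cost = 4200 + 500*9 + 250*8 + 500 + 250 = 11450
step 4: join A via merge
    card(P join A) = 25000*80/(8) = 250000
    cost = 11450 + 25000*15 + 80*7 + 25000 + 80 = 412090
step 5: join C via hash
    card(P join C) = 250000*500/(50) = 2500000
    cost = 412090 + 2*500*9 + 250000 = 671090
step 6: join D via nl
    card(P join D) = 2500000*120/(40) = 7500000
    cost = 671090 + 2500000*120 = 300671090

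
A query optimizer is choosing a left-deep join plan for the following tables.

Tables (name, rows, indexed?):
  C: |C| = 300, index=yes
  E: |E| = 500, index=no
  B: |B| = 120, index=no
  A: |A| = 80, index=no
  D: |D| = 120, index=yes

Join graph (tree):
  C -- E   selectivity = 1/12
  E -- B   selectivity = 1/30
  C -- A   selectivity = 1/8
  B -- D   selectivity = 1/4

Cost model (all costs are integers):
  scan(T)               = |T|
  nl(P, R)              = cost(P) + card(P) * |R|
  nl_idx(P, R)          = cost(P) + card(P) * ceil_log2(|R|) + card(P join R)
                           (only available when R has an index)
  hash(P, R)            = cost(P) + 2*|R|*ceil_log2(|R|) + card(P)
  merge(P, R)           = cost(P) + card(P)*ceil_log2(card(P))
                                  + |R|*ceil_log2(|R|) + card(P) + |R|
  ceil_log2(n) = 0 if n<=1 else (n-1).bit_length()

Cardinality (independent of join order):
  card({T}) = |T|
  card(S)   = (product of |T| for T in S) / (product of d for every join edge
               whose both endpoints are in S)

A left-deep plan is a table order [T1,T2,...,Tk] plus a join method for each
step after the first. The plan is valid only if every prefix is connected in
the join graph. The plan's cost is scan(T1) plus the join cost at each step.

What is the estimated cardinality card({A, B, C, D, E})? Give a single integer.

15000000

Tables in S: A(80), B(120), C(300), D(120), E(500)
Edges inside S: C-E(d=12), E-B(d=30), C-A(d=8), B-D(d=4)
numerator = 80 * 120 * 300 * 120 * 500 = 172800000000
denominator = 12 * 30 * 8 * 4 = 11520
card(S) = 172800000000 / 11520 = 15000000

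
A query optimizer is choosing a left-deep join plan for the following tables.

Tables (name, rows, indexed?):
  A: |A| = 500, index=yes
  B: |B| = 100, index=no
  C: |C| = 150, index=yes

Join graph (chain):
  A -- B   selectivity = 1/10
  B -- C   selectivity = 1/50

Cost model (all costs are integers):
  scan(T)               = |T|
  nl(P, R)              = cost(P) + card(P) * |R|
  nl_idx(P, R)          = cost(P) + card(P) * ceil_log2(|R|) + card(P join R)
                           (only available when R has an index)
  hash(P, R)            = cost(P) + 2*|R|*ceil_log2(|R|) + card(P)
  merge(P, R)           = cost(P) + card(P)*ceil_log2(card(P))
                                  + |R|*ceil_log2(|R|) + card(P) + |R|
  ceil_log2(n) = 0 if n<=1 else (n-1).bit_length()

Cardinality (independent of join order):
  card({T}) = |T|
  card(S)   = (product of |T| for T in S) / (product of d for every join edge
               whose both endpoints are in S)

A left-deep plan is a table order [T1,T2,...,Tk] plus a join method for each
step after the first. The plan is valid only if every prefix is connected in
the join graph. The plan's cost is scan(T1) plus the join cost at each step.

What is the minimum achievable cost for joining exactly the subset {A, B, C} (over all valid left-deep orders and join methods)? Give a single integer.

Selinger DP over subsets of {A,B,C}:
  {A}: scan cost=500, card=500
  {B}: scan cost=100, card=100
  {C}: scan cost=150, card=150
  {AB}: card=5000; try (B,hash)→2400, (A,merge)→5900, (A,nl_idx)→6000, (B,merge)→6300, (A,hash)→9200, (A,nl)→50100 …(+1); best=2400 via (B,hash)
  {BC}: card=300; try (C,nl_idx)→1200, (B,hash)→1700, (C,merge)→2250, (B,merge)→2300, (C,hash)→2600, (C,nl)→15100 …(+1); best=1200 via (C,nl_idx)
  {ABC}: card=15000; try (A,merge)→9200, (C,hash)→9800, (A,hash)→10500, (A,nl_idx)→18900, (C,nl_idx)→57400, (C,merge)→73750 …(+2); best=9200 via (A,merge)

9200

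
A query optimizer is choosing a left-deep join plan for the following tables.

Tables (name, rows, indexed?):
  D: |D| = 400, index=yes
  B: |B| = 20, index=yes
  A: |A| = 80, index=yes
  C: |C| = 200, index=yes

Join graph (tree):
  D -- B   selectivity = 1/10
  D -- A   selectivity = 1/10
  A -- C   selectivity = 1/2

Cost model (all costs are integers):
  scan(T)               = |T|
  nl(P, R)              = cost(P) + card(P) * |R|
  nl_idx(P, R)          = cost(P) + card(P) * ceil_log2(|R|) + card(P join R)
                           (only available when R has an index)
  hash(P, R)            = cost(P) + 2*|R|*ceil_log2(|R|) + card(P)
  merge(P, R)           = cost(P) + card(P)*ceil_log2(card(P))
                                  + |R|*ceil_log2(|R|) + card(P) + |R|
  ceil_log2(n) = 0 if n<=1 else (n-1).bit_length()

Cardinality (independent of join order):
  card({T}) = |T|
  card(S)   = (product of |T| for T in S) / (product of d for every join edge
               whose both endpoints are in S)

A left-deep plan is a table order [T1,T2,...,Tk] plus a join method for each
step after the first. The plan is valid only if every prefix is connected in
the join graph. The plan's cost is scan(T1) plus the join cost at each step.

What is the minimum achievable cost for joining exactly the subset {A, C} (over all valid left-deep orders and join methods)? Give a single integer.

Selinger DP over subsets of {A,C}:
  {A}: scan cost=80, card=80
  {C}: scan cost=200, card=200
  {AC}: card=8000; try (A,hash)→1520, (C,merge)→2520, (A,merge)→2640, (C,hash)→3360, (C,nl_idx)→8720, (A,nl_idx)→9600 …(+2); best=1520 via (A,hash)

1520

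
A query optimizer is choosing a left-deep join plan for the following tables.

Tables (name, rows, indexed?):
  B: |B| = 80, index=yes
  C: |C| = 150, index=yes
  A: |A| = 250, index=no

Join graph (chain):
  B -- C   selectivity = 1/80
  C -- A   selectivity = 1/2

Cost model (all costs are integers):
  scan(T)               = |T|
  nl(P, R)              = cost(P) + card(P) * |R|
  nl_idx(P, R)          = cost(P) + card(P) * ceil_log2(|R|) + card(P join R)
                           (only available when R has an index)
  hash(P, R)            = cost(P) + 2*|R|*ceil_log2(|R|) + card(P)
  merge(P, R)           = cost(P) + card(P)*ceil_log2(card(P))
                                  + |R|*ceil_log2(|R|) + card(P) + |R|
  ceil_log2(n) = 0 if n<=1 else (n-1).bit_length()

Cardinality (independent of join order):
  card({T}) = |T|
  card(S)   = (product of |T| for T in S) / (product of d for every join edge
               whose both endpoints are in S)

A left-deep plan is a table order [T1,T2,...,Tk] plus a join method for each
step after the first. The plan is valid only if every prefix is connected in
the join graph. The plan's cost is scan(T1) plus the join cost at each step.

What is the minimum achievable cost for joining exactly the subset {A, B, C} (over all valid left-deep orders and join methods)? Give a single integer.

4470

Selinger DP over subsets of {A,B,C}:
  {B}: scan cost=80, card=80
  {C}: scan cost=150, card=150
  {A}: scan cost=250, card=250
  {BC}: card=150; try (C,nl_idx)→870, (B,nl_idx)→1350, (B,hash)→1420, (C,merge)→2070, (B,merge)→2140, (C,hash)→2560 …(+2); best=870 via (C,nl_idx)
  {AC}: card=18750; try (C,hash)→2900, (A,merge)→3750, (C,merge)→3850, (A,hash)→4300, (C,nl_idx)→21000, (A,nl)→37650 …(+1); best=2900 via (C,hash)
  {ABC}: card=18750; try (A,merge)→4470, (A,hash)→5020, (B,hash)→22770, (A,nl)→38370, (B,nl_idx)→152900, (B,merge)→303540 …(+1); best=4470 via (A,merge)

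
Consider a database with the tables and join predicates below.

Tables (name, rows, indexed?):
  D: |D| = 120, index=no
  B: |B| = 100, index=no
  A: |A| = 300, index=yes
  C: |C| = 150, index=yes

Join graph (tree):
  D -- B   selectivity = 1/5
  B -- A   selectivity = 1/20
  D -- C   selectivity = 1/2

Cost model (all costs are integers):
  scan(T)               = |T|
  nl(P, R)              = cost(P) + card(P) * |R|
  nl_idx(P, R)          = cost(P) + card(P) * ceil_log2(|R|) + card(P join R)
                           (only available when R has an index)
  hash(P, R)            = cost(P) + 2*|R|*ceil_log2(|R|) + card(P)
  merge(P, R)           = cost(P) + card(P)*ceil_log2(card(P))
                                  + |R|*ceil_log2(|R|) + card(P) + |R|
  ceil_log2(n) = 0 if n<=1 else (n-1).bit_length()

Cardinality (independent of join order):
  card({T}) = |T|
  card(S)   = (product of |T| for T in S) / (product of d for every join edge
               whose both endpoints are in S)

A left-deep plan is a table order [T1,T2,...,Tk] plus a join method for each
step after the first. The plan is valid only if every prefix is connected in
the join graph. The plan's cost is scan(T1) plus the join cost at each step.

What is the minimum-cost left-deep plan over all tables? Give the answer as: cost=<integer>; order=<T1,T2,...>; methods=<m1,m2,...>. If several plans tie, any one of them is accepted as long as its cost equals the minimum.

Selinger DP (subsets sized 1..n):
  {D}: scan cost=120, card=120
  {B}: scan cost=100, card=100
  {A}: scan cost=300, card=300
  {C}: scan cost=150, card=150
  {BD}: card=2400; try (B,hash)→1640, (D,merge)→1860, (D,hash)→1880, (B,merge)→1880, (D,nl)→12100, (B,nl)→12120; best=1640 via (B,hash)
  {CD}: card=9000; try (D,hash)→1980, (C,merge)→2430, (D,merge)→2460, (C,hash)→2640, (C,nl_idx)→10080, (C,nl)→18120 …(+1); best=1980 via (D,hash)
  {AB}: card=1500; try (B,hash)→2000, (A,nl_idx)→2500, (A,merge)→3900, (B,merge)→4100, (A,hash)→5600, (A,nl)→30100 …(+1); best=2000 via (B,hash)
  {ABD}: card=36000; try (D,hash)→5180, (A,hash)→9440, (D,merge)→20960, (A,merge)→35840, (A,nl_idx)→59240, (D,nl)→182000 …(+1); best=5180 via (D,hash)
  {BCD}: card=180000; try (C,hash)→6440, (B,hash)→12380, (C,merge)→34190, (B,merge)→137780, (C,nl_idx)→200840, (C,nl)→361640 …(+1); best=6440 via (C,hash)
  {ABCD}: card=2700000; try (C,hash)→43580, (A,hash)→191840, (C,merge)→618530, (C,nl_idx)→2993180, (A,merge)→3429440, (A,nl_idx)→4326440 …(+2); best=43580 via (C,hash)

cost=43580; order=A,B,D,C; methods=hash,hash,hash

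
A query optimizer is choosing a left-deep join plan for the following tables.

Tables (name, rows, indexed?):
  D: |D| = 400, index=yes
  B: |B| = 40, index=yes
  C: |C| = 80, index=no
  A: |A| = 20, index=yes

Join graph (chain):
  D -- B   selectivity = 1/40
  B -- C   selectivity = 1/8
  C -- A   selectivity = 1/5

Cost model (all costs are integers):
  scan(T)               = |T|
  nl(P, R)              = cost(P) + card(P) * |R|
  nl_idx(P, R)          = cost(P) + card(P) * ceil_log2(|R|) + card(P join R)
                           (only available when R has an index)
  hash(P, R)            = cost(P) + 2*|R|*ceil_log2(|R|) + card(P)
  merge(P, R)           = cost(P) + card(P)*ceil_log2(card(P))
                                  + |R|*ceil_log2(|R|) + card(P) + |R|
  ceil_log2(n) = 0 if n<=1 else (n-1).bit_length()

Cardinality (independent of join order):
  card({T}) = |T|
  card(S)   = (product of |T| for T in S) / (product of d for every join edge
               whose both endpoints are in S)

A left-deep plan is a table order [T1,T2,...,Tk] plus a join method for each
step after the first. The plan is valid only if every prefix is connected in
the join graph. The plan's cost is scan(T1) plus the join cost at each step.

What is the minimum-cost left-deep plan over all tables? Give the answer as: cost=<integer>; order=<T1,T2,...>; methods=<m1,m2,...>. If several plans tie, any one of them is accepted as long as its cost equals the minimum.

cost=6520; order=B,D,C,A; methods=nl_idx,hash,hash

Selinger DP (subsets sized 1..n):
  {D}: scan cost=400, card=400
  {B}: scan cost=40, card=40
  {C}: scan cost=80, card=80
  {A}: scan cost=20, card=20
  {BD}: card=400; try (D,nl_idx)→800, (B,hash)→1280, (B,nl_idx)→3200, (D,merge)→4320, (B,merge)→4680, (D,hash)→7280 …(+2); best=800 via (D,nl_idx)
  {BC}: card=400; try (B,hash)→640, (C,merge)→960, (B,nl_idx)→960, (B,merge)→1000, (C,hash)→1200, (C,nl)→3240 …(+1); best=640 via (B,hash)
  {AC}: card=320; try (A,hash)→360, (C,merge)→780, (A,nl_idx)→800, (A,merge)→840, (C,hash)→1160, (C,nl)→1620 …(+1); best=360 via (A,hash)
  {BCD}: card=4000; try (C,hash)→2320, (C,merge)→5440, (D,hash)→8240, (D,nl_idx)→8240, (D,merge)→8640, (C,nl)→32800 …(+1); best=2320 via (C,hash)
  {ABC}: card=1600; try (B,hash)→1160, (A,hash)→1240, (B,merge)→3840, (B,nl_idx)→3880, (A,nl_idx)→4240, (A,merge)→4760 …(+2); best=1160 via (B,hash)
  {ABCD}: card=16000; try (A,hash)→6520, (D,hash)→9960, (D,merge)→24360, (D,nl_idx)→31560, (A,nl_idx)→38320, (A,merge)→54440 …(+2); best=6520 via (A,hash)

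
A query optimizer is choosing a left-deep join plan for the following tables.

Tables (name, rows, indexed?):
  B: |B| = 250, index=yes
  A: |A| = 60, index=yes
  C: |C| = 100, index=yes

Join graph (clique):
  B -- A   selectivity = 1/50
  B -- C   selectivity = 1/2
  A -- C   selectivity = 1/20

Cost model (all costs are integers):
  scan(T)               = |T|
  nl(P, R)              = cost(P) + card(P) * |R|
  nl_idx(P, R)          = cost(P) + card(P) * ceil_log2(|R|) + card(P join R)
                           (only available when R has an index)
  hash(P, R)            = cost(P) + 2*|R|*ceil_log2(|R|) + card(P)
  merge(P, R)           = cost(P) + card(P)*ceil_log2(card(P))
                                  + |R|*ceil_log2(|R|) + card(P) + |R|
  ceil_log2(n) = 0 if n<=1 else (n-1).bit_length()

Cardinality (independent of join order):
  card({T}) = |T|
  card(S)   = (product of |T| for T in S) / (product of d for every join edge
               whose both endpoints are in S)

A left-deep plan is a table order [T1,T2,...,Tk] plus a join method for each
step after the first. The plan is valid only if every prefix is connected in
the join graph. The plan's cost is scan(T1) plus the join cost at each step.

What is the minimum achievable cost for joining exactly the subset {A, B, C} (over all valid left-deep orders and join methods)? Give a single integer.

Selinger DP over subsets of {A,B,C}:
  {B}: scan cost=250, card=250
  {A}: scan cost=60, card=60
  {C}: scan cost=100, card=100
  {AB}: card=300; try (B,nl_idx)→840, (A,hash)→1220, (A,nl_idx)→2050, (B,merge)→2730, (A,merge)→2920, (B,hash)→4120 …(+2); best=840 via (B,nl_idx)
  {BC}: card=12500; try (C,hash)→1900, (B,merge)→3150, (C,merge)→3300, (B,hash)→4200, (B,nl_idx)→13400, (C,nl_idx)→14500 …(+2); best=1900 via (C,hash)
  {AC}: card=300; try (C,nl_idx)→780, (A,hash)→920, (A,nl_idx)→1000, (C,merge)→1280, (A,merge)→1320, (C,hash)→1520 …(+2); best=780 via (C,nl_idx)
  {ABC}: card=750; try (C,hash)→2540, (C,nl_idx)→3690, (B,nl_idx)→3930, (C,merge)→4640, (B,hash)→5080, (B,merge)→6030 …(+6); best=2540 via (C,hash)

2540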